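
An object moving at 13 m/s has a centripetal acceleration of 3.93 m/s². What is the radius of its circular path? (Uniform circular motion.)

r = v²/a_c = 13²/3.93 = 43.0 m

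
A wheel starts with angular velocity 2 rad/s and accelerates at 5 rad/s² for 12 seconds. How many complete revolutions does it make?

θ = ω₀t + ½αt² = 2×12 + ½×5×12² = 384.0 rad
Total revolutions = θ/(2π) = 384.0/(2π) = 61.12
Complete revolutions = ⌊61.12⌋ = 61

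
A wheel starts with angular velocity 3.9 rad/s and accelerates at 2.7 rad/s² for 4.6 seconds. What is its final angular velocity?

ω = ω₀ + αt = 3.9 + 2.7 × 4.6 = 16.32 rad/s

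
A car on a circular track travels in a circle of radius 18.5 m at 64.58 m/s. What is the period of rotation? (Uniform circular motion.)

T = 2πr/v = 2π×18.5/64.58 = 1.8 s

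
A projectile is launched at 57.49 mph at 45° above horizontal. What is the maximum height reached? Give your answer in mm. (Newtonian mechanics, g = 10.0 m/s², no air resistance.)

v₀ = 57.49 mph × 0.44704 = 25.7003 m/s
H = v₀² × sin²(θ) / (2g) = 25.7003² × sin(45°)² / (2 × 10.0) = 660.505 × 0.5 / 20.0 = 16.5126 m
H = 16.5126 m / 0.001 = 16510 mm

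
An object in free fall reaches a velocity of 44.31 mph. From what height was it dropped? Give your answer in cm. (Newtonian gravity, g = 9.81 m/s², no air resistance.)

v = 44.31 mph × 0.44704 = 19.8083 m/s
h = v² / (2g) = 19.8083² / (2 × 9.81) = 19.9984 m
h = 19.9984 m / 0.01 = 2000 cm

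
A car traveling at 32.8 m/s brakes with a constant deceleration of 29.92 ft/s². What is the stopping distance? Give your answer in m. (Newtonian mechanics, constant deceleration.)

a = 29.92 ft/s² × 0.3048 = 9.119616 m/s²
d = v₀² / (2a) = 32.8² / (2 × 9.119616) = 1075.84 / 18.23923 = 58.98 m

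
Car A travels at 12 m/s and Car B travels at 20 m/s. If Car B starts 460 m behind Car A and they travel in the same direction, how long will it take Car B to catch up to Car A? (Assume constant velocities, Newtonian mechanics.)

Relative speed: v_rel = 20 - 12 = 8 m/s
Time to catch: t = d₀/v_rel = 460/8 = 57.5 s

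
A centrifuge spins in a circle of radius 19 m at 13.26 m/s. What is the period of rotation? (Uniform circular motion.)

T = 2πr/v = 2π×19/13.26 = 9.0 s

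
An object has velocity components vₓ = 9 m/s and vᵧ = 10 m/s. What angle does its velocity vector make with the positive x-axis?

θ = arctan(vᵧ/vₓ) = arctan(10/9) = 48.01°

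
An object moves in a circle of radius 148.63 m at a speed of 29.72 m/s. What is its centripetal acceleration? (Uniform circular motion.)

a_c = v²/r = 29.72²/148.63 = 883.2784/148.63 = 5.94 m/s²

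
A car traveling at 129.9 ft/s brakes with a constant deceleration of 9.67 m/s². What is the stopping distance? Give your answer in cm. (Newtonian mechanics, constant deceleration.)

v₀ = 129.9 ft/s × 0.3048 = 39.5935 m/s
d = v₀² / (2a) = 39.5935² / (2 × 9.67) = 1567.65 / 19.34 = 81.0574 m
d = 81.0574 m / 0.01 = 8106 cm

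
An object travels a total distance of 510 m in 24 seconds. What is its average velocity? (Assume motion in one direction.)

v_avg = Δd / Δt = 510 / 24 = 21.25 m/s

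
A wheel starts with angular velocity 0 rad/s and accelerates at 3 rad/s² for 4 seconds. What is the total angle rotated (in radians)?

θ = ω₀t + ½αt² = 0×4 + ½×3×4² = 24.0 rad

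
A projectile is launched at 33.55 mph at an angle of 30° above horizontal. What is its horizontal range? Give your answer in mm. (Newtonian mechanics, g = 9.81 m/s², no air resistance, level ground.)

v₀ = 33.55 mph × 0.44704 = 14.9982 m/s
R = v₀² × sin(2θ) / g = 14.9982² × sin(2 × 30°) / 9.81 = 224.946 × 0.866025 / 9.81 = 19.8582 m
R = 19.8582 m / 0.001 = 19860 mm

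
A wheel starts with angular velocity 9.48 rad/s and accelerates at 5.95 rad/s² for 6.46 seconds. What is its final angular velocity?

ω = ω₀ + αt = 9.48 + 5.95 × 6.46 = 47.92 rad/s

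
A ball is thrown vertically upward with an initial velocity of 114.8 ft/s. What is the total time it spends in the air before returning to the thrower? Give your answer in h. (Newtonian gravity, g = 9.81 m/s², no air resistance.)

v₀ = 114.8 ft/s × 0.3048 = 34.991 m/s
t_total = 2 × v₀ / g = 2 × 34.991 / 9.81 = 7.13374 s
t_total = 7.13374 s / 3600.0 = 0.001982 h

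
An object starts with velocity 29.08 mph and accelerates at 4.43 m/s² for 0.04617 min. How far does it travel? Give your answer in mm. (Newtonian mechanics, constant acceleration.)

v₀ = 29.08 mph × 0.44704 = 12.9999 m/s
t = 0.04617 min × 60.0 = 2.7702 s
d = v₀ × t + ½ × a × t² = 12.9999 × 2.7702 + 0.5 × 4.43 × 2.7702² = 53.0103 m
d = 53.0103 m / 0.001 = 53010 mm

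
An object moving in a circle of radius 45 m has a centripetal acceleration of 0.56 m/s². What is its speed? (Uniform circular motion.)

v = √(a_c × r) = √(0.56 × 45) = 5.02 m/s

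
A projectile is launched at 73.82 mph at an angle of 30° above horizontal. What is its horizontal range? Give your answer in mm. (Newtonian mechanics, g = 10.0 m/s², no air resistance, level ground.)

v₀ = 73.82 mph × 0.44704 = 33.0005 m/s
R = v₀² × sin(2θ) / g = 33.0005² × sin(2 × 30°) / 10.0 = 1089.03 × 0.866025 / 10.0 = 94.3127 m
R = 94.3127 m / 0.001 = 94310 mm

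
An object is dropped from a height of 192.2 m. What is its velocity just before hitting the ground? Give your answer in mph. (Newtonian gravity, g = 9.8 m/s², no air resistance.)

v = √(2gh) = √(2 × 9.8 × 192.2) = 61.3769 m/s
v = 61.3769 m/s / 0.44704 = 137.3 mph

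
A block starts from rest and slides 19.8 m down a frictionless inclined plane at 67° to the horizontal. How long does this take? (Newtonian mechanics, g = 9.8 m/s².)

a = g sin(θ) = 9.8 × sin(67°) = 9.0209 m/s²
t = √(2d/a) = √(2 × 19.8 / 9.0209) = 2.1 s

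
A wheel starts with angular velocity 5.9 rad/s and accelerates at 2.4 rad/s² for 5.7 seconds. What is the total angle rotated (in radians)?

θ = ω₀t + ½αt² = 5.9×5.7 + ½×2.4×5.7² = 72.62 rad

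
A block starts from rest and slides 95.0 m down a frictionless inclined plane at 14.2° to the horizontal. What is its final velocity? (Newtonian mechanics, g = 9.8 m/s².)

a = g sin(θ) = 9.8 × sin(14.2°) = 2.404 m/s²
v = √(2ad) = √(2 × 2.404 × 95.0) = 21.37 m/s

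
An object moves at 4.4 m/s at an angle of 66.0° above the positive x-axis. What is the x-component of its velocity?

vₓ = v cos(θ) = 4.4 × cos(66.0°) = 1.79 m/s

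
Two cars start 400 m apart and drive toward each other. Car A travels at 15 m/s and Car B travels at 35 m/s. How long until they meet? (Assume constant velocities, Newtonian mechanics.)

Combined speed: v_combined = 15 + 35 = 50 m/s
Time to meet: t = d/v_combined = 400/50 = 8.0 s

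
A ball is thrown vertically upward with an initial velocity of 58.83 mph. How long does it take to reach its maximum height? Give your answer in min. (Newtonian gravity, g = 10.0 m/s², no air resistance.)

v₀ = 58.83 mph × 0.44704 = 26.2994 m/s
t_up = v₀ / g = 26.2994 / 10.0 = 2.62994 s
t_up = 2.62994 s / 60.0 = 0.04383 min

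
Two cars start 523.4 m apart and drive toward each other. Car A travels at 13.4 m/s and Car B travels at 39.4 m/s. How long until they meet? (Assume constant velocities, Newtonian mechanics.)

Combined speed: v_combined = 13.4 + 39.4 = 52.8 m/s
Time to meet: t = d/v_combined = 523.4/52.8 = 9.91 s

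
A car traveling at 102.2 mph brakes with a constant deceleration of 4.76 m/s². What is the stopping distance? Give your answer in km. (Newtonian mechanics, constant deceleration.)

v₀ = 102.2 mph × 0.44704 = 45.6875 m/s
d = v₀² / (2a) = 45.6875² / (2 × 4.76) = 2087.35 / 9.52 = 219.259 m
d = 219.259 m / 1000.0 = 0.2193 km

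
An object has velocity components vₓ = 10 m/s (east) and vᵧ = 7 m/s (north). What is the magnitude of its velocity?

|v| = √(vₓ² + vᵧ²) = √(10² + 7²) = √(149) = 12.21 m/s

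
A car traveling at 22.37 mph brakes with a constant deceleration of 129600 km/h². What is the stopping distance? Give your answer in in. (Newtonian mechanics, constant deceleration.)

v₀ = 22.37 mph × 0.44704 = 10.0003 m/s
a = 129600 km/h² × 7.716049382716049e-05 = 10.0 m/s²
d = v₀² / (2a) = 10.0003² / (2 × 10.0) = 100.006 / 20.0 = 5.0003 m
d = 5.0003 m / 0.0254 = 196.9 in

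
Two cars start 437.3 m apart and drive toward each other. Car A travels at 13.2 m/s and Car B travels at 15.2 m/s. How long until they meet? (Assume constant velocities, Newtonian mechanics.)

Combined speed: v_combined = 13.2 + 15.2 = 28.4 m/s
Time to meet: t = d/v_combined = 437.3/28.4 = 15.4 s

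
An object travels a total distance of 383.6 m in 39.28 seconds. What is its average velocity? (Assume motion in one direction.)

v_avg = Δd / Δt = 383.6 / 39.28 = 9.77 m/s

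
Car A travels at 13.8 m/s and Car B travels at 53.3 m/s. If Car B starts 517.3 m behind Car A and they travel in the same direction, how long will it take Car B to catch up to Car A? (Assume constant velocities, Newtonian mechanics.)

Relative speed: v_rel = 53.3 - 13.8 = 39.5 m/s
Time to catch: t = d₀/v_rel = 517.3/39.5 = 13.1 s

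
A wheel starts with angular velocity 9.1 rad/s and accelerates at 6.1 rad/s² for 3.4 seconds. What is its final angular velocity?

ω = ω₀ + αt = 9.1 + 6.1 × 3.4 = 29.84 rad/s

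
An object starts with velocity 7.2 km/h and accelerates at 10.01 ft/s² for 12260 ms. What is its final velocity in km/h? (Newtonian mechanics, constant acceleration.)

v₀ = 7.2 km/h × 0.2777777777777778 = 2.0 m/s
a = 10.01 ft/s² × 0.3048 = 3.05105 m/s²
t = 12260 ms × 0.001 = 12.26 s
v = v₀ + a × t = 2.0 + 3.05105 × 12.26 = 39.4059 m/s
v = 39.4059 m/s / 0.2777777777777778 = 141.9 km/h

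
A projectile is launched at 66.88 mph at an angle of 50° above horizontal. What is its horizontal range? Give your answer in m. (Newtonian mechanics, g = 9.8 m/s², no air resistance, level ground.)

v₀ = 66.88 mph × 0.44704 = 29.898 m/s
R = v₀² × sin(2θ) / g = 29.898² × sin(2 × 50°) / 9.8 = 893.89 × 0.984808 / 9.8 = 89.83 m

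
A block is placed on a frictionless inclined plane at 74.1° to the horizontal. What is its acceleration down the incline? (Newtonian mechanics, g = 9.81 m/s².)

a = g sin(θ) = 9.81 × sin(74.1°) = 9.81 × 0.9617 = 9.43 m/s²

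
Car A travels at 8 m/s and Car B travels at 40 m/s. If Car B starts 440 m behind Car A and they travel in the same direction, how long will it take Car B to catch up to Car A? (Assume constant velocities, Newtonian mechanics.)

Relative speed: v_rel = 40 - 8 = 32 m/s
Time to catch: t = d₀/v_rel = 440/32 = 13.75 s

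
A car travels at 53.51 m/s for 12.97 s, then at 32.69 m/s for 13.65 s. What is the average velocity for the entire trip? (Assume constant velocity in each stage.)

d₁ = v₁t₁ = 53.51 × 12.97 = 694.0247 m
d₂ = v₂t₂ = 32.69 × 13.65 = 446.2185 m
d_total = 1140.2432 m, t_total = 26.62 s
v_avg = d_total/t_total = 1140.2432/26.62 = 42.83 m/s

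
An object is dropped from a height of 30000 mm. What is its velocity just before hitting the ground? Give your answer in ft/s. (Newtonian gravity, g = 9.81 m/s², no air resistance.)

h = 30000 mm × 0.001 = 30.0 m
v = √(2gh) = √(2 × 9.81 × 30.0) = 24.2611 m/s
v = 24.2611 m/s / 0.3048 = 79.6 ft/s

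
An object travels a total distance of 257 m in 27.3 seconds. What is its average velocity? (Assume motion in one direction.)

v_avg = Δd / Δt = 257 / 27.3 = 9.41 m/s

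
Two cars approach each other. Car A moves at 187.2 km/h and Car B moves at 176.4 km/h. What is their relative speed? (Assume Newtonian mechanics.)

v_rel = v_A + v_B = 187.2 + 176.4 = 363.6 km/h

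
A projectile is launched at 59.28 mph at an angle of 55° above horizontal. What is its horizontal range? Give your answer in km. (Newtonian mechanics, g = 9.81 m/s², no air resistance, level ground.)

v₀ = 59.28 mph × 0.44704 = 26.5005 m/s
R = v₀² × sin(2θ) / g = 26.5005² × sin(2 × 55°) / 9.81 = 702.277 × 0.939693 / 9.81 = 67.2706 m
R = 67.2706 m / 1000.0 = 0.06727 km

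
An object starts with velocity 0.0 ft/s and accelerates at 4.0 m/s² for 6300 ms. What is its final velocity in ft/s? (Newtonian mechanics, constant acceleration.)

v₀ = 0.0 ft/s × 0.3048 = 0.0 m/s
t = 6300 ms × 0.001 = 6.3 s
v = v₀ + a × t = 0.0 + 4.0 × 6.3 = 25.2 m/s
v = 25.2 m/s / 0.3048 = 82.68 ft/s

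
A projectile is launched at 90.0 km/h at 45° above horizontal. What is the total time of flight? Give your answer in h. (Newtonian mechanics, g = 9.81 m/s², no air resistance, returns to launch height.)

v₀ = 90.0 km/h × 0.2777777777777778 = 25.0 m/s
T = 2 × v₀ × sin(θ) / g = 2 × 25.0 × sin(45°) / 9.81 = 2 × 25.0 × 0.707107 / 9.81 = 3.60401 s
T = 3.60401 s / 3600.0 = 0.001001 h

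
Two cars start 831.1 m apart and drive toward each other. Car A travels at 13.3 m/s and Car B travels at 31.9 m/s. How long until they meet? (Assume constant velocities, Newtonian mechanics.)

Combined speed: v_combined = 13.3 + 31.9 = 45.2 m/s
Time to meet: t = d/v_combined = 831.1/45.2 = 18.39 s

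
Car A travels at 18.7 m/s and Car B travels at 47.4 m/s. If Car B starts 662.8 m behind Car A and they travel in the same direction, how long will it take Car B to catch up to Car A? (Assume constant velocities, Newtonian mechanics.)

Relative speed: v_rel = 47.4 - 18.7 = 28.7 m/s
Time to catch: t = d₀/v_rel = 662.8/28.7 = 23.09 s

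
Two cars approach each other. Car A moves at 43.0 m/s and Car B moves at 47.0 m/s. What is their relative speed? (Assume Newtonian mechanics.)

v_rel = v_A + v_B = 43.0 + 47.0 = 90.0 m/s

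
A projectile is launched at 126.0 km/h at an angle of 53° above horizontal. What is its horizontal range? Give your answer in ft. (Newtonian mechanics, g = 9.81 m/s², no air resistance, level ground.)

v₀ = 126.0 km/h × 0.2777777777777778 = 35.0 m/s
R = v₀² × sin(2θ) / g = 35.0² × sin(2 × 53°) / 9.81 = 1225.0 × 0.961262 / 9.81 = 120.035 m
R = 120.035 m / 0.3048 = 393.8 ft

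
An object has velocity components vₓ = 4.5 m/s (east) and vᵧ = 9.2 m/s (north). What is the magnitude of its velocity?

|v| = √(vₓ² + vᵧ²) = √(4.5² + 9.2²) = √(104.89) = 10.24 m/s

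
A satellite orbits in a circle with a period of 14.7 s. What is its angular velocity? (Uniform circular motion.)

ω = 2π/T = 2π/14.7 = 0.4274 rad/s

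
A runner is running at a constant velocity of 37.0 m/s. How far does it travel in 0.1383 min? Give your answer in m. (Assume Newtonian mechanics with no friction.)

t = 0.1383 min × 60.0 = 8.298 s
d = v × t = 37.0 × 8.298 = 307.0 m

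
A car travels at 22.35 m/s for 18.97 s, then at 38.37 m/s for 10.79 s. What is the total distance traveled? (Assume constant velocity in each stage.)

d₁ = v₁t₁ = 22.35 × 18.97 = 423.9795 m
d₂ = v₂t₂ = 38.37 × 10.79 = 414.0123 m
d_total = 423.9795 + 414.0123 = 837.99 m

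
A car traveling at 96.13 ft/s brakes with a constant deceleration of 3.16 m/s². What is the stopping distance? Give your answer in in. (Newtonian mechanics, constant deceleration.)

v₀ = 96.13 ft/s × 0.3048 = 29.3004 m/s
d = v₀² / (2a) = 29.3004² / (2 × 3.16) = 858.513 / 6.32 = 135.841 m
d = 135.841 m / 0.0254 = 5348 in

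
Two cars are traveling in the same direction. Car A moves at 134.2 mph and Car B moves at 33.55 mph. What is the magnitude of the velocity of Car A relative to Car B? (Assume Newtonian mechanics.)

v_rel = |v_A - v_B| = |134.2 - 33.55| = 100.65 mph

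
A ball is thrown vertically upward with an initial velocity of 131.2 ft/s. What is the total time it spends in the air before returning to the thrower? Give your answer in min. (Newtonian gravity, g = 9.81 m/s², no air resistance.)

v₀ = 131.2 ft/s × 0.3048 = 39.9898 m/s
t_total = 2 × v₀ / g = 2 × 39.9898 / 9.81 = 8.15286 s
t_total = 8.15286 s / 60.0 = 0.1359 min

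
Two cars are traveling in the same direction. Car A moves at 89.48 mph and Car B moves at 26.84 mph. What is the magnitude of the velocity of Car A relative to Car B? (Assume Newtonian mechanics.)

v_rel = |v_A - v_B| = |89.48 - 26.84| = 62.64 mph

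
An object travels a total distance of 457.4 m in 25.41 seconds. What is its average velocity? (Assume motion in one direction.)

v_avg = Δd / Δt = 457.4 / 25.41 = 18.0 m/s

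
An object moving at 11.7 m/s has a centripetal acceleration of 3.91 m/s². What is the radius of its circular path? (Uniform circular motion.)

r = v²/a_c = 11.7²/3.91 = 35.01 m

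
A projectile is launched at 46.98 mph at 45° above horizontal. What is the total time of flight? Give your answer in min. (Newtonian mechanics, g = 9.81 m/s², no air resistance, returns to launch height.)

v₀ = 46.98 mph × 0.44704 = 21.0019 m/s
T = 2 × v₀ × sin(θ) / g = 2 × 21.0019 × sin(45°) / 9.81 = 2 × 21.0019 × 0.707107 / 9.81 = 3.02764 s
T = 3.02764 s / 60.0 = 0.05046 min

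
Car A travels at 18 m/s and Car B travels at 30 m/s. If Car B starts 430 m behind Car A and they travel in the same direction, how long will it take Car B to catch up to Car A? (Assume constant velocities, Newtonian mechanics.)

Relative speed: v_rel = 30 - 18 = 12 m/s
Time to catch: t = d₀/v_rel = 430/12 = 35.83 s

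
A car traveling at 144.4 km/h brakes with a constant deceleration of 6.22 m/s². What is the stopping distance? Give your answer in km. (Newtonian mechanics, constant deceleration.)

v₀ = 144.4 km/h × 0.2777777777777778 = 40.1111 m/s
d = v₀² / (2a) = 40.1111² / (2 × 6.22) = 1608.9 / 12.44 = 129.333 m
d = 129.333 m / 1000.0 = 0.1293 km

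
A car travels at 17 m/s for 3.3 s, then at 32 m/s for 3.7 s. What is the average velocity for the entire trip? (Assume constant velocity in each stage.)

d₁ = v₁t₁ = 17 × 3.3 = 56.1 m
d₂ = v₂t₂ = 32 × 3.7 = 118.4 m
d_total = 174.5 m, t_total = 7.0 s
v_avg = d_total/t_total = 174.5/7.0 = 24.93 m/s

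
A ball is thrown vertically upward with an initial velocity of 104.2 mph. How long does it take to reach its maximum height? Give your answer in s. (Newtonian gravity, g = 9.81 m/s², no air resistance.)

v₀ = 104.2 mph × 0.44704 = 46.5816 m/s
t_up = v₀ / g = 46.5816 / 9.81 = 4.748 s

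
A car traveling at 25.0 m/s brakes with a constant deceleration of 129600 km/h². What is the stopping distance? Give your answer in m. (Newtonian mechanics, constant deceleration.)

a = 129600 km/h² × 7.716049382716049e-05 = 10.0 m/s²
d = v₀² / (2a) = 25.0² / (2 × 10.0) = 625.0 / 20.0 = 31.25 m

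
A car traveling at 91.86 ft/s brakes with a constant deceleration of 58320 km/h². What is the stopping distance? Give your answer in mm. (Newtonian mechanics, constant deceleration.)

v₀ = 91.86 ft/s × 0.3048 = 27.9989 m/s
a = 58320 km/h² × 7.716049382716049e-05 = 4.5 m/s²
d = v₀² / (2a) = 27.9989² / (2 × 4.5) = 783.938 / 9.0 = 87.1042 m
d = 87.1042 m / 0.001 = 87100 mm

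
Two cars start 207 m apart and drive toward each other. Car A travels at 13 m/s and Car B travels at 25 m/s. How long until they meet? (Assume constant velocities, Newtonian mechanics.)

Combined speed: v_combined = 13 + 25 = 38 m/s
Time to meet: t = d/v_combined = 207/38 = 5.45 s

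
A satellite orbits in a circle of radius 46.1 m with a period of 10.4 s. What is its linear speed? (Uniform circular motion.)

v = 2πr/T = 2π×46.1/10.4 = 27.85 m/s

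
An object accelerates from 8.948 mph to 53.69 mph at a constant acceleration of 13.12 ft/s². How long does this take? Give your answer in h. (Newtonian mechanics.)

v₀ = 8.948 mph × 0.44704 = 4.00011 m/s
v = 53.69 mph × 0.44704 = 24.0016 m/s
a = 13.12 ft/s² × 0.3048 = 3.99898 m/s²
t = (v - v₀) / a = (24.0016 - 4.00011) / 3.99898 = 5.00165 s
t = 5.00165 s / 3600.0 = 0.001389 h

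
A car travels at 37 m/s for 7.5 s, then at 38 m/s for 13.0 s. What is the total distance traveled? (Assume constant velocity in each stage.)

d₁ = v₁t₁ = 37 × 7.5 = 277.5 m
d₂ = v₂t₂ = 38 × 13.0 = 494.0 m
d_total = 277.5 + 494.0 = 771.5 m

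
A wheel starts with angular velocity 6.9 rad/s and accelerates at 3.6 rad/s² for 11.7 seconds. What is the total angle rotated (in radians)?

θ = ω₀t + ½αt² = 6.9×11.7 + ½×3.6×11.7² = 327.13 rad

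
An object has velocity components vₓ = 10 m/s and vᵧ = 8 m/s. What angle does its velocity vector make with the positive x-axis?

θ = arctan(vᵧ/vₓ) = arctan(8/10) = 38.66°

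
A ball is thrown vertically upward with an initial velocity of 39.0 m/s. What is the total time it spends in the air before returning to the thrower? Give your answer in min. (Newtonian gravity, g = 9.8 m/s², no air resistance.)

t_total = 2 × v₀ / g = 2 × 39.0 / 9.8 = 7.95918 s
t_total = 7.95918 s / 60.0 = 0.1327 min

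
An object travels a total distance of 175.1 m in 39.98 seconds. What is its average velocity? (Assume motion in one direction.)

v_avg = Δd / Δt = 175.1 / 39.98 = 4.38 m/s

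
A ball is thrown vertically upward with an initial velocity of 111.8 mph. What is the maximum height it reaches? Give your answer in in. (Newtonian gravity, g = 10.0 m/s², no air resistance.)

v₀ = 111.8 mph × 0.44704 = 49.9791 m/s
h_max = v₀² / (2g) = 49.9791² / (2 × 10.0) = 2497.91 / 20.0 = 124.895 m
h_max = 124.895 m / 0.0254 = 4917 in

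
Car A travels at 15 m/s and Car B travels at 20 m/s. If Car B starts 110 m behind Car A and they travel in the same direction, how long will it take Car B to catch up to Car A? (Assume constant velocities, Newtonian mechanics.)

Relative speed: v_rel = 20 - 15 = 5 m/s
Time to catch: t = d₀/v_rel = 110/5 = 22.0 s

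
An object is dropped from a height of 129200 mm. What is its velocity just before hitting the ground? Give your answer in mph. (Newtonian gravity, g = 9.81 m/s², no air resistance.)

h = 129200 mm × 0.001 = 129.2 m
v = √(2gh) = √(2 × 9.81 × 129.2) = 50.3478 m/s
v = 50.3478 m/s / 0.44704 = 112.6 mph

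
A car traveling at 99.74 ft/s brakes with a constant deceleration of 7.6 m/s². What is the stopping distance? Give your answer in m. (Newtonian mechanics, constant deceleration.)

v₀ = 99.74 ft/s × 0.3048 = 30.4008 m/s
d = v₀² / (2a) = 30.4008² / (2 × 7.6) = 924.209 / 15.2 = 60.8 m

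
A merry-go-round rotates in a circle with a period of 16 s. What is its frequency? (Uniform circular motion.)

f = 1/T = 1/16 = 0.0625 Hz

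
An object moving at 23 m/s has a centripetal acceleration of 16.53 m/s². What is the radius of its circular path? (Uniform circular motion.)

r = v²/a_c = 23²/16.53 = 32.0 m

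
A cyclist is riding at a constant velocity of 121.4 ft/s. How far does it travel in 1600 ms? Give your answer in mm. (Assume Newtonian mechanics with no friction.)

v = 121.4 ft/s × 0.3048 = 37.0027 m/s
t = 1600 ms × 0.001 = 1.6 s
d = v × t = 37.0027 × 1.6 = 59.2043 m
d = 59.2043 m / 0.001 = 59200 mm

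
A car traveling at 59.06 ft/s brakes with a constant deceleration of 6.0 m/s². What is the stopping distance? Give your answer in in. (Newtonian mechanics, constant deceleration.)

v₀ = 59.06 ft/s × 0.3048 = 18.0015 m/s
d = v₀² / (2a) = 18.0015² / (2 × 6.0) = 324.054 / 12.0 = 27.0045 m
d = 27.0045 m / 0.0254 = 1063 in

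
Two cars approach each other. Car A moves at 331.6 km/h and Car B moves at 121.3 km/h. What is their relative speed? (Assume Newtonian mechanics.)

v_rel = v_A + v_B = 331.6 + 121.3 = 452.9 km/h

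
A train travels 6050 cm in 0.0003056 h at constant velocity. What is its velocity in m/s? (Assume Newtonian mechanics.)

d = 6050 cm × 0.01 = 60.5 m
t = 0.0003056 h × 3600.0 = 1.10016 s
v = d / t = 60.5 / 1.10016 = 54.99 m/s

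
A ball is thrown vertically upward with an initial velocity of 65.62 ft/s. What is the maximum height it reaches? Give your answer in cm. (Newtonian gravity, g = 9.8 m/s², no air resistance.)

v₀ = 65.62 ft/s × 0.3048 = 20.001 m/s
h_max = v₀² / (2g) = 20.001² / (2 × 9.8) = 400.04 / 19.6 = 20.4102 m
h_max = 20.4102 m / 0.01 = 2041 cm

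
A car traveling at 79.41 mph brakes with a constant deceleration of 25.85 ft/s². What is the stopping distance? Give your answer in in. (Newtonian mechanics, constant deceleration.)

v₀ = 79.41 mph × 0.44704 = 35.49945 m/s
a = 25.85 ft/s² × 0.3048 = 7.87908 m/s²
d = v₀² / (2a) = 35.49945² / (2 × 7.87908) = 1260.211 / 15.75816 = 79.97196 m
d = 79.97196 m / 0.0254 = 3149 in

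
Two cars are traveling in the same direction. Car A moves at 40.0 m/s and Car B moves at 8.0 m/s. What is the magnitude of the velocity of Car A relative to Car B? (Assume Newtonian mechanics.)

v_rel = |v_A - v_B| = |40.0 - 8.0| = 32.0 m/s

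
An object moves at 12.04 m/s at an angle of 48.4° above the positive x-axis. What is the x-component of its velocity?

vₓ = v cos(θ) = 12.04 × cos(48.4°) = 7.99 m/s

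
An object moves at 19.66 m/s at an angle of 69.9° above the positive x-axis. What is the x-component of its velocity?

vₓ = v cos(θ) = 19.66 × cos(69.9°) = 6.76 m/s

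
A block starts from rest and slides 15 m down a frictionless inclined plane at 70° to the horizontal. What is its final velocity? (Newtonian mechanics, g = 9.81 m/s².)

a = g sin(θ) = 9.81 × sin(70°) = 9.2184 m/s²
v = √(2ad) = √(2 × 9.2184 × 15) = 16.63 m/s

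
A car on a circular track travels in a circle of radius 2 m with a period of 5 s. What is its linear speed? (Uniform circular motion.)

v = 2πr/T = 2π×2/5 = 2.51 m/s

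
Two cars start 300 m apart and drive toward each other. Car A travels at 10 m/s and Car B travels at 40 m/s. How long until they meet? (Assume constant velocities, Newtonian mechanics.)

Combined speed: v_combined = 10 + 40 = 50 m/s
Time to meet: t = d/v_combined = 300/50 = 6.0 s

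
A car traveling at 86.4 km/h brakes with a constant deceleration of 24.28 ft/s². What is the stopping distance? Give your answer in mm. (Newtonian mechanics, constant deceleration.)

v₀ = 86.4 km/h × 0.2777777777777778 = 24.0 m/s
a = 24.28 ft/s² × 0.3048 = 7.40054 m/s²
d = v₀² / (2a) = 24.0² / (2 × 7.40054) = 576.0 / 14.8011 = 38.916 m
d = 38.916 m / 0.001 = 38920 mm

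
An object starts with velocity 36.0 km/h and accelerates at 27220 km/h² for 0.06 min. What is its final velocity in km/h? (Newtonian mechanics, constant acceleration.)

v₀ = 36.0 km/h × 0.2777777777777778 = 10.0 m/s
a = 27220 km/h² × 7.716049382716049e-05 = 2.10031 m/s²
t = 0.06 min × 60.0 = 3.6 s
v = v₀ + a × t = 10.0 + 2.10031 × 3.6 = 17.5611 m/s
v = 17.5611 m/s / 0.2777777777777778 = 63.22 km/h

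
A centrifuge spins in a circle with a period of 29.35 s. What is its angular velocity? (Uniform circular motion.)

ω = 2π/T = 2π/29.35 = 0.2141 rad/s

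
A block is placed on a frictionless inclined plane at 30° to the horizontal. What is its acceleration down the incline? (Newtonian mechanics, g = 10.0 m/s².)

a = g sin(θ) = 10.0 × sin(30°) = 10.0 × 0.5 = 5.0 m/s²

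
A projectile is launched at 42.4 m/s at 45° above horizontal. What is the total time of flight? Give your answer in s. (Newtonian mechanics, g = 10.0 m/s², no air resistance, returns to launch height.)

T = 2 × v₀ × sin(θ) / g = 2 × 42.4 × sin(45°) / 10.0 = 2 × 42.4 × 0.707107 / 10.0 = 5.996 s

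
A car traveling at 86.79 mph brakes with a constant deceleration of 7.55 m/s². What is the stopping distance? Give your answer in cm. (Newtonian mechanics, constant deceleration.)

v₀ = 86.79 mph × 0.44704 = 38.7986 m/s
d = v₀² / (2a) = 38.7986² / (2 × 7.55) = 1505.33 / 15.1 = 99.6907 m
d = 99.6907 m / 0.01 = 9969 cm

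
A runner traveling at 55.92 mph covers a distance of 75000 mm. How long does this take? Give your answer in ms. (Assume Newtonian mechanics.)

d = 75000 mm × 0.001 = 75.0 m
v = 55.92 mph × 0.44704 = 24.9985 m/s
t = d / v = 75.0 / 24.9985 = 3.00018 s
t = 3.00018 s / 0.001 = 3000 ms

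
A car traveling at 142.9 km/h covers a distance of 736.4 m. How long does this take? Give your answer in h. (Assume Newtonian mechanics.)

v = 142.9 km/h × 0.2777777777777778 = 39.6944 m/s
t = d / v = 736.4 / 39.6944 = 18.5517 s
t = 18.5517 s / 3600.0 = 0.005153 h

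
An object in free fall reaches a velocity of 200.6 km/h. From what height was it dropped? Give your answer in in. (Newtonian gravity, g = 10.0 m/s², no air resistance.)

v = 200.6 km/h × 0.2777777777777778 = 55.7222 m/s
h = v² / (2g) = 55.7222² / (2 × 10.0) = 155.248 m
h = 155.248 m / 0.0254 = 6112 in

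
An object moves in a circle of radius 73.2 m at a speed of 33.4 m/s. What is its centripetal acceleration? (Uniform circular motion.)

a_c = v²/r = 33.4²/73.2 = 1115.56/73.2 = 15.24 m/s²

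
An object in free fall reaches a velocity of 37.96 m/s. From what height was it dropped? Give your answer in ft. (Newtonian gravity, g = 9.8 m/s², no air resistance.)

h = v² / (2g) = 37.96² / (2 × 9.8) = 73.5184 m
h = 73.5184 m / 0.3048 = 241.2 ft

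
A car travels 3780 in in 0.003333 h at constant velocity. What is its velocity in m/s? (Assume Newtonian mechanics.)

d = 3780 in × 0.0254 = 96.012 m
t = 0.003333 h × 3600.0 = 11.9988 s
v = d / t = 96.012 / 11.9988 = 8.002 m/s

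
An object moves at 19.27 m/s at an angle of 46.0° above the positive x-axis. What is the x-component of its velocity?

vₓ = v cos(θ) = 19.27 × cos(46.0°) = 13.39 m/s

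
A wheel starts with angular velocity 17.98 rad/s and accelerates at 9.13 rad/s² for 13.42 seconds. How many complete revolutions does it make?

θ = ω₀t + ½αt² = 17.98×13.42 + ½×9.13×13.42² = 1063.431666 rad
Total revolutions = θ/(2π) = 1063.431666/(2π) = 169.25
Complete revolutions = ⌊169.25⌋ = 169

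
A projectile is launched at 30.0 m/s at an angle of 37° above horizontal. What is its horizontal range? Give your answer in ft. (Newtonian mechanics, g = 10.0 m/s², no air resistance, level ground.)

R = v₀² × sin(2θ) / g = 30.0² × sin(2 × 37°) / 10.0 = 900.0 × 0.961262 / 10.0 = 86.5136 m
R = 86.5136 m / 0.3048 = 283.8 ft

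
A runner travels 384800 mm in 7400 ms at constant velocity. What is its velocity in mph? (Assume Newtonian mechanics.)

d = 384800 mm × 0.001 = 384.8 m
t = 7400 ms × 0.001 = 7.4 s
v = d / t = 384.8 / 7.4 = 52.0 m/s
v = 52.0 m/s / 0.44704 = 116.3 mph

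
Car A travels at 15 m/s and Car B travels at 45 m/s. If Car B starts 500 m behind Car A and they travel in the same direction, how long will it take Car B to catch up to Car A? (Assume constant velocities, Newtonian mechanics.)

Relative speed: v_rel = 45 - 15 = 30 m/s
Time to catch: t = d₀/v_rel = 500/30 = 16.67 s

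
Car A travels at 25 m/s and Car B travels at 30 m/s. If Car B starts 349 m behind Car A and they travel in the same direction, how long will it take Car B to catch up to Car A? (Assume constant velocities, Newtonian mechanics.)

Relative speed: v_rel = 30 - 25 = 5 m/s
Time to catch: t = d₀/v_rel = 349/5 = 69.8 s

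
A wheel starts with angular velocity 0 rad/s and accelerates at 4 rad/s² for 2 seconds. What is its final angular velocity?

ω = ω₀ + αt = 0 + 4 × 2 = 8 rad/s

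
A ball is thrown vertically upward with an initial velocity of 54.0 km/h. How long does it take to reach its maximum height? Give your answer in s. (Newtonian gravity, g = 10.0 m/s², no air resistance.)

v₀ = 54.0 km/h × 0.2777777777777778 = 15.0 m/s
t_up = v₀ / g = 15.0 / 10.0 = 1.5 s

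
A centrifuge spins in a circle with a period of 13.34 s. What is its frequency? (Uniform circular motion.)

f = 1/T = 1/13.34 = 0.075 Hz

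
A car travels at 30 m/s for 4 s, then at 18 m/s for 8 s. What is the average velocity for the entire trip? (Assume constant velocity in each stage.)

d₁ = v₁t₁ = 30 × 4 = 120 m
d₂ = v₂t₂ = 18 × 8 = 144 m
d_total = 264 m, t_total = 12 s
v_avg = d_total/t_total = 264/12 = 22.0 m/s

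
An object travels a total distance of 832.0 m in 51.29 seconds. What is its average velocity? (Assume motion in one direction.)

v_avg = Δd / Δt = 832.0 / 51.29 = 16.22 m/s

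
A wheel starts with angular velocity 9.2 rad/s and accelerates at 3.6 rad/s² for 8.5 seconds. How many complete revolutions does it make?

θ = ω₀t + ½αt² = 9.2×8.5 + ½×3.6×8.5² = 208.25 rad
Total revolutions = θ/(2π) = 208.25/(2π) = 33.14
Complete revolutions = ⌊33.14⌋ = 33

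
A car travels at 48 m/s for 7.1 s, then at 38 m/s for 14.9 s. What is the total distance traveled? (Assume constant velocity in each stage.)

d₁ = v₁t₁ = 48 × 7.1 = 340.8 m
d₂ = v₂t₂ = 38 × 14.9 = 566.2 m
d_total = 340.8 + 566.2 = 907.0 m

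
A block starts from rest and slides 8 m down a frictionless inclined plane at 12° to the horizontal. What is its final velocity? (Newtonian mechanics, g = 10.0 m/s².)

a = g sin(θ) = 10.0 × sin(12°) = 2.0791 m/s²
v = √(2ad) = √(2 × 2.0791 × 8) = 5.77 m/s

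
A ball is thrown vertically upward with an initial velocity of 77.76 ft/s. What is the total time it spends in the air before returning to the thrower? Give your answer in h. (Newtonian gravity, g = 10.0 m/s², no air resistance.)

v₀ = 77.76 ft/s × 0.3048 = 23.7012 m/s
t_total = 2 × v₀ / g = 2 × 23.7012 / 10.0 = 4.74024 s
t_total = 4.74024 s / 3600.0 = 0.001317 h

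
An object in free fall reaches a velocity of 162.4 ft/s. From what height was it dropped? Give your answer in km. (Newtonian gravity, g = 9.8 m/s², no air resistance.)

v = 162.4 ft/s × 0.3048 = 49.4995 m/s
h = v² / (2g) = 49.4995² / (2 × 9.8) = 125.01 m
h = 125.01 m / 1000.0 = 0.125 km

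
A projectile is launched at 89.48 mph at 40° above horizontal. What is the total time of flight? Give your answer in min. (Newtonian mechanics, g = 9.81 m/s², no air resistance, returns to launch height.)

v₀ = 89.48 mph × 0.44704 = 40.0011 m/s
T = 2 × v₀ × sin(θ) / g = 2 × 40.0011 × sin(40°) / 9.81 = 2 × 40.0011 × 0.642788 / 9.81 = 5.24204 s
T = 5.24204 s / 60.0 = 0.08737 min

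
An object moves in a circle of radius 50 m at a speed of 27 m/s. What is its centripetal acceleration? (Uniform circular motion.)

a_c = v²/r = 27²/50 = 729/50 = 14.58 m/s²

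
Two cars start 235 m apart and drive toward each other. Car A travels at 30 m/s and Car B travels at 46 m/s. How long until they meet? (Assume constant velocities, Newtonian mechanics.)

Combined speed: v_combined = 30 + 46 = 76 m/s
Time to meet: t = d/v_combined = 235/76 = 3.09 s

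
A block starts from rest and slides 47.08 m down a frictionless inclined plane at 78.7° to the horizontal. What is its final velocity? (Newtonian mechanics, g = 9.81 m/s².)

a = g sin(θ) = 9.81 × sin(78.7°) = 9.6198 m/s²
v = √(2ad) = √(2 × 9.6198 × 47.08) = 30.1 m/s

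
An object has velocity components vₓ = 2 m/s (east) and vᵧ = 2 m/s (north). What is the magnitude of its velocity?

|v| = √(vₓ² + vᵧ²) = √(2² + 2²) = √(8) = 2.83 m/s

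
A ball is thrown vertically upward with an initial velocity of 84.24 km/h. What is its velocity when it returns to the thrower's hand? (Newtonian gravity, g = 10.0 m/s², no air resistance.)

By conservation of energy (no air resistance), the ball returns to the throw height with the same speed as launch, but directed downward.
|v_ground| = v₀ = 84.24 km/h
v_ground = 84.24 km/h (downward)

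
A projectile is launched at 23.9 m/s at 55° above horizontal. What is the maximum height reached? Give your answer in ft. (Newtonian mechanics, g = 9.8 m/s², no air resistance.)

H = v₀² × sin²(θ) / (2g) = 23.9² × sin(55°)² / (2 × 9.8) = 571.21 × 0.67101 / 19.6 = 19.5555 m
H = 19.5555 m / 0.3048 = 64.16 ft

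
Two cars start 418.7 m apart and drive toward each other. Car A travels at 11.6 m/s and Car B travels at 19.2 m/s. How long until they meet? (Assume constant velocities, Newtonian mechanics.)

Combined speed: v_combined = 11.6 + 19.2 = 30.8 m/s
Time to meet: t = d/v_combined = 418.7/30.8 = 13.59 s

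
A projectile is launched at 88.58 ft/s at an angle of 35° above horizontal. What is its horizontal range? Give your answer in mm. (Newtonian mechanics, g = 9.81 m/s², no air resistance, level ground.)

v₀ = 88.58 ft/s × 0.3048 = 26.9992 m/s
R = v₀² × sin(2θ) / g = 26.9992² × sin(2 × 35°) / 9.81 = 728.957 × 0.939693 / 9.81 = 69.8263 m
R = 69.8263 m / 0.001 = 69830 mm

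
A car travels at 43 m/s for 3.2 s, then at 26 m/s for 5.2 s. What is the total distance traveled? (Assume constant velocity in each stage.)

d₁ = v₁t₁ = 43 × 3.2 = 137.6 m
d₂ = v₂t₂ = 26 × 5.2 = 135.2 m
d_total = 137.6 + 135.2 = 272.8 m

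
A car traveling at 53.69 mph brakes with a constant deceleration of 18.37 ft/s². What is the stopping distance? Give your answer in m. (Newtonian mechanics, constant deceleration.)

v₀ = 53.69 mph × 0.44704 = 24.0016 m/s
a = 18.37 ft/s² × 0.3048 = 5.59918 m/s²
d = v₀² / (2a) = 24.0016² / (2 × 5.59918) = 576.077 / 11.1984 = 51.44 m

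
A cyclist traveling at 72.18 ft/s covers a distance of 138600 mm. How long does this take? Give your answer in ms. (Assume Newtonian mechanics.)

d = 138600 mm × 0.001 = 138.6 m
v = 72.18 ft/s × 0.3048 = 22.0005 m/s
t = d / v = 138.6 / 22.0005 = 6.29986 s
t = 6.29986 s / 0.001 = 6300 ms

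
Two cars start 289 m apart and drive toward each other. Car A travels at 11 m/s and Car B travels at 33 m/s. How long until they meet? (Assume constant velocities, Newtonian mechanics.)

Combined speed: v_combined = 11 + 33 = 44 m/s
Time to meet: t = d/v_combined = 289/44 = 6.57 s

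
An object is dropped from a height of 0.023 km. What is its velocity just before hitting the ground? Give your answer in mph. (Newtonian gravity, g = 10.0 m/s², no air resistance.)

h = 0.023 km × 1000.0 = 23.0 m
v = √(2gh) = √(2 × 10.0 × 23.0) = 21.4476 m/s
v = 21.4476 m/s / 0.44704 = 47.98 mph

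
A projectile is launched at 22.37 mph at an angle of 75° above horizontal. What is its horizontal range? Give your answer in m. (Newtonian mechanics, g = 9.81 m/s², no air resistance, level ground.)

v₀ = 22.37 mph × 0.44704 = 10.0003 m/s
R = v₀² × sin(2θ) / g = 10.0003² × sin(2 × 75°) / 9.81 = 100.006 × 0.5 / 9.81 = 5.097 m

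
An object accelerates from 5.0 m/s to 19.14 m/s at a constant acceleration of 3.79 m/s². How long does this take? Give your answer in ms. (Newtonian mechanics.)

t = (v - v₀) / a = (19.14 - 5.0) / 3.79 = 3.73087 s
t = 3.73087 s / 0.001 = 3731 ms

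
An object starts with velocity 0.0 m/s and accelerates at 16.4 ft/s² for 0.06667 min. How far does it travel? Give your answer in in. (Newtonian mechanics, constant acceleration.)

a = 16.4 ft/s² × 0.3048 = 4.99872 m/s²
t = 0.06667 min × 60.0 = 4.0002 s
d = v₀ × t + ½ × a × t² = 0.0 × 4.0002 + 0.5 × 4.99872 × 4.0002² = 39.9938 m
d = 39.9938 m / 0.0254 = 1575 in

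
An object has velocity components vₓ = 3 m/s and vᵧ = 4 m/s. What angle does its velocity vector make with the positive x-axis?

θ = arctan(vᵧ/vₓ) = arctan(4/3) = 53.13°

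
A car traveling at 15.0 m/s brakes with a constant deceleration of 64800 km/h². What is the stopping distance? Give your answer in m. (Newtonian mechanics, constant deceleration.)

a = 64800 km/h² × 7.716049382716049e-05 = 5.0 m/s²
d = v₀² / (2a) = 15.0² / (2 × 5.0) = 225.0 / 10.0 = 22.5 m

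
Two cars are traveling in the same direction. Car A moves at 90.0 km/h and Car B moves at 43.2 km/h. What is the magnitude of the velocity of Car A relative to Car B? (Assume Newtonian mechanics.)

v_rel = |v_A - v_B| = |90.0 - 43.2| = 46.8 km/h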